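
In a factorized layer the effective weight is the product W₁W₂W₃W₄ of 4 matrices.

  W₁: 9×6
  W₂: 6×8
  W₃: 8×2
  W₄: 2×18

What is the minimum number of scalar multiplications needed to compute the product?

528

Adjacent pairs: W₁W₂ = 9·6·8 = 432; W₂W₃ = 6·8·2 = 96; W₃W₄ = 8·2·18 = 288.
Length 3: W₁..W₃: k=1: 0+96+9·6·2=204; k=2: 432+0+9·8·2=576 → min 204 | W₂..W₄: k=2: 0+288+6·8·18=1152; k=3: 96+0+6·2·18=312 → min 312.
Length 4: W₁..W₄: k=1: 0+312+9·6·18=1284; k=2: 432+288+9·8·18=2016; k=3: 204+0+9·2·18=528 → min 528.
Optimal order: ((W₁(W₂W₃))W₄) with cost 528.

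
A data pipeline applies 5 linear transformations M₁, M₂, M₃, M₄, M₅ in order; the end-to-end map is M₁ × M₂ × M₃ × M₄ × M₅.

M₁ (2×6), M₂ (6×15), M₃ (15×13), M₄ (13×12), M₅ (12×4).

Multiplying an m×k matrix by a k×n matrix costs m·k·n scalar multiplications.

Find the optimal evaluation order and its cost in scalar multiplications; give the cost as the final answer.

978

Adjacent pairs: M₁M₂ = 2·6·15 = 180; M₂M₃ = 6·15·13 = 1170; M₃M₄ = 15·13·12 = 2340; M₄M₅ = 13·12·4 = 624.
Length 3: M₁..M₃: k=1: 0+1170+2·6·13=1326; k=2: 180+0+2·15·13=570 → min 570 | M₂..M₄: k=2: 0+2340+6·15·12=3420; k=3: 1170+0+6·13·12=2106 → min 2106 | M₃..M₅: k=3: 0+624+15·13·4=1404; k=4: 2340+0+15·12·4=3060 → min 1404.
Length 4: M₁..M₄: k=1: 0+2106+2·6·12=2250; k=2: 180+2340+2·15·12=2880; k=3: 570+0+2·13·12=882 → min 882 | M₂..M₅: k=2: 0+1404+6·15·4=1764; k=3: 1170+624+6·13·4=2106; k=4: 2106+0+6·12·4=2394 → min 1764.
Length 5: M₁..M₅: k=1: 0+1764+2·6·4=1812; k=2: 180+1404+2·15·4=1704; k=3: 570+624+2·13·4=1298; k=4: 882+0+2·12·4=978 → min 978.
Optimal parenthesization: ((((M₁ × M₂) × M₃) × M₄) × M₅) with cost 978.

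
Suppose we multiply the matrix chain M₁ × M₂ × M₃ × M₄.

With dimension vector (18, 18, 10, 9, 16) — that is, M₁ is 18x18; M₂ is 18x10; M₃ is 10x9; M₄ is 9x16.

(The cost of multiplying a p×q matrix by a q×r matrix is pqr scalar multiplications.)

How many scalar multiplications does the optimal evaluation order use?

7128

Adjacent pairs: M₁M₂ = 18·18·10 = 3240; M₂M₃ = 18·10·9 = 1620; M₃M₄ = 10·9·16 = 1440.
Length 3: M₁..M₃: k=1: 0+1620+18·18·9=4536; k=2: 3240+0+18·10·9=4860 → min 4536 | M₂..M₄: k=2: 0+1440+18·10·16=4320; k=3: 1620+0+18·9·16=4212 → min 4212.
Length 4: M₁..M₄: k=1: 0+4212+18·18·16=9396; k=2: 3240+1440+18·10·16=7560; k=3: 4536+0+18·9·16=7128 → min 7128.
Optimal order: ((M₁ × (M₂ × M₃)) × M₄) with cost 7128.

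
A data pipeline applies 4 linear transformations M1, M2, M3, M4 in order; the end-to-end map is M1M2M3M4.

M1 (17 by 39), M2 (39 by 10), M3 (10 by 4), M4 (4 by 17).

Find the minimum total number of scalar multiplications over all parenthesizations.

Adjacent pairs: M1M2 = 17·39·10 = 6630; M2M3 = 39·10·4 = 1560; M3M4 = 10·4·17 = 680.
Length 3: M1..M3: k=1: 0+1560+17·39·4=4212; k=2: 6630+0+17·10·4=7310 → min 4212 | M2..M4: k=2: 0+680+39·10·17=7310; k=3: 1560+0+39·4·17=4212 → min 4212.
Length 4: M1..M4: k=1: 0+4212+17·39·17=15483; k=2: 6630+680+17·10·17=10200; k=3: 4212+0+17·4·17=5368 → min 5368.
Optimal order: ((M1(M2M3))M4) with cost 5368.

5368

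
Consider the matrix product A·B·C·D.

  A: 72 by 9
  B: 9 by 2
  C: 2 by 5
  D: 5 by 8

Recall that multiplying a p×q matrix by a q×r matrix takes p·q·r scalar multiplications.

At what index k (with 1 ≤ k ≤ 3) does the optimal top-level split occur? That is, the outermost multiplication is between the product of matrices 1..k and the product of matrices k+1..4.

Adjacent pairs: AB = 72·9·2 = 1296; BC = 9·2·5 = 90; CD = 2·5·8 = 80.
Length 3: A..C: k=1: 0+90+72·9·5=3330; k=2: 1296+0+72·2·5=2016 → min 2016 | B..D: k=2: 0+80+9·2·8=224; k=3: 90+0+9·5·8=450 → min 224.
Top-level splits: k=1: (A..A)·(B..D) → 0+224+72·9·8 = 5408; k=2: (A..B)·(C..D) → 1296+80+72·2·8 = 2528; k=3: (A..C)·(D..D) → 2016+0+72·5·8 = 4896.
Best split is after B, i.e. k = 2.

2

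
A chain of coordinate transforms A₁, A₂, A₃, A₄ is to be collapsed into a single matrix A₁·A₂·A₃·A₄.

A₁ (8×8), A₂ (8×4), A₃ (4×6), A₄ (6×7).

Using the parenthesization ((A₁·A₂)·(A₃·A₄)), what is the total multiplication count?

648

(A₁·A₂): 8×8 by 8×4 → 8×4, cost 8·8·4 = 256
(A₃·A₄): 4×6 by 6×7 → 4×7, cost 4·6·7 = 168
((A₁·A₂)·(A₃·A₄)): 8×4 by 4×7 → 8×7, cost 8·4·7 = 224; cumulative 648
Total: 648 scalar multiplications.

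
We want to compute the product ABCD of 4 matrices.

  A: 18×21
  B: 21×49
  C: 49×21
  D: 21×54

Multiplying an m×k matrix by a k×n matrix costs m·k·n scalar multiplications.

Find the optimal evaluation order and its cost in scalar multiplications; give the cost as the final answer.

49959

Adjacent pairs: AB = 18·21·49 = 18522; BC = 21·49·21 = 21609; CD = 49·21·54 = 55566.
Length 3: A..C: k=1: 0+21609+18·21·21=29547; k=2: 18522+0+18·49·21=37044 → min 29547 | B..D: k=2: 0+55566+21·49·54=111132; k=3: 21609+0+21·21·54=45423 → min 45423.
Length 4: A..D: k=1: 0+45423+18·21·54=65835; k=2: 18522+55566+18·49·54=121716; k=3: 29547+0+18·21·54=49959 → min 49959.
Optimal parenthesization: ((A(BC))D) with cost 49959.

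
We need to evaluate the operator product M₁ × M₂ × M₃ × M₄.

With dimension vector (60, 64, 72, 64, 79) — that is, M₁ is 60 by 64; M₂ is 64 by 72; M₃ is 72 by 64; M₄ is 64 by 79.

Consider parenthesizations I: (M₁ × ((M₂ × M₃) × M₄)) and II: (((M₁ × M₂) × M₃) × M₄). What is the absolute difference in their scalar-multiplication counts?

Order I = (M₁ × ((M₂ × M₃) × M₄)): (M₂ × M₃): 64×72 by 72×64 → 64×64, cost 64·72·64 = 294912; ((M₂ × M₃) × M₄): 64×64 by 64×79 → 64×79, cost 64·64·79 = 323584; cumulative 618496; (M₁ × ((M₂ × M₃) × M₄)): 60×64 by 64×79 → 60×79, cost 60·64·79 = 303360; cumulative 921856. Total 921856.
Order II = (((M₁ × M₂) × M₃) × M₄): (M₁ × M₂): 60×64 by 64×72 → 60×72, cost 60·64·72 = 276480; ((M₁ × M₂) × M₃): 60×72 by 72×64 → 60×64, cost 60·72·64 = 276480; cumulative 552960; (((M₁ × M₂) × M₃) × M₄): 60×64 by 64×79 → 60×79, cost 60·64·79 = 303360; cumulative 856320. Total 856320.
Difference: |921856 − 856320| = 65536.

65536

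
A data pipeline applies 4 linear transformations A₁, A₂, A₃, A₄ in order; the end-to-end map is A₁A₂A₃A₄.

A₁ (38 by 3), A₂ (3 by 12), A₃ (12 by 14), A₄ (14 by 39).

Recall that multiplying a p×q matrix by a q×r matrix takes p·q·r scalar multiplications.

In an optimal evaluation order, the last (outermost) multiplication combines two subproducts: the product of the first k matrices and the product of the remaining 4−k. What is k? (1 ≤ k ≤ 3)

1

Adjacent pairs: A₁A₂ = 38·3·12 = 1368; A₂A₃ = 3·12·14 = 504; A₃A₄ = 12·14·39 = 6552.
Length 3: A₁..A₃: k=1: 0+504+38·3·14=2100; k=2: 1368+0+38·12·14=7752 → min 2100 | A₂..A₄: k=2: 0+6552+3·12·39=7956; k=3: 504+0+3·14·39=2142 → min 2142.
Top-level splits: k=1: (A₁..A₁)·(A₂..A₄) → 0+2142+38·3·39 = 6588; k=2: (A₁..A₂)·(A₃..A₄) → 1368+6552+38·12·39 = 25704; k=3: (A₁..A₃)·(A₄..A₄) → 2100+0+38·14·39 = 22848.
Best split is after A₁, i.e. k = 1.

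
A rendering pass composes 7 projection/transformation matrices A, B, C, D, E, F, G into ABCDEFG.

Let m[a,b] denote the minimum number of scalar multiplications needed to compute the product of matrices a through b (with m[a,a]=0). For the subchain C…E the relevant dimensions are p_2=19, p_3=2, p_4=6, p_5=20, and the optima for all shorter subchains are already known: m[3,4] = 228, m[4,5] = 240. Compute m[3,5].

m[3,5] = min over k∈[3,4] of m[3,k]+m[k+1,5]+p_{2}·p_k·p_{5}.
k=3: 0 + 240 + 19·2·20 = 1000; k=4: 228 + 0 + 19·6·20 = 2508.
Minimum: 1000 at k=3.

1000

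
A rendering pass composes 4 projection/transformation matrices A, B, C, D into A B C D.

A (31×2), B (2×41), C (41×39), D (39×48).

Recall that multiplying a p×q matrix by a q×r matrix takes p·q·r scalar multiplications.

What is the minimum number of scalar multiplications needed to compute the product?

9918

Adjacent pairs: AB = 31·2·41 = 2542; BC = 2·41·39 = 3198; CD = 41·39·48 = 76752.
Length 3: A..C: k=1: 0+3198+31·2·39=5616; k=2: 2542+0+31·41·39=52111 → min 5616 | B..D: k=2: 0+76752+2·41·48=80688; k=3: 3198+0+2·39·48=6942 → min 6942.
Length 4: A..D: k=1: 0+6942+31·2·48=9918; k=2: 2542+76752+31·41·48=140302; k=3: 5616+0+31·39·48=63648 → min 9918.
Optimal order: (A ((B C) D)) with cost 9918.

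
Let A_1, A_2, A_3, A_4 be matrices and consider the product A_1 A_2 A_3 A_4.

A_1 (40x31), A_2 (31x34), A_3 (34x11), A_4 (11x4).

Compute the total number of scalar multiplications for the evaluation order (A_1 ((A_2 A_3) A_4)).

17918

(A_2 A_3): 31×34 by 34×11 → 31×11, cost 31·34·11 = 11594
((A_2 A_3) A_4): 31×11 by 11×4 → 31×4, cost 31·11·4 = 1364; cumulative 12958
(A_1 ((A_2 A_3) A_4)): 40×31 by 31×4 → 40×4, cost 40·31·4 = 4960; cumulative 17918
Total: 17918 scalar multiplications.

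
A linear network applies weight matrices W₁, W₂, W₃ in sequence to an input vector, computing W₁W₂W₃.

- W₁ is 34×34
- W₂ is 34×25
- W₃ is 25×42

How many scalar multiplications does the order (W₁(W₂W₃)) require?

(W₂W₃): 34×25 by 25×42 → 34×42, cost 34·25·42 = 35700
(W₁(W₂W₃)): 34×34 by 34×42 → 34×42, cost 34·34·42 = 48552; cumulative 84252
Total: 84252 scalar multiplications.

84252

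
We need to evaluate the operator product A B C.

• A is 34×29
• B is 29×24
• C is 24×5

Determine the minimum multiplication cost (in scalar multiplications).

8410

Order (A (B C)): (B C): 29×24 by 24×5 → 29×5, cost 29·24·5 = 3480; (A (B C)): 34×29 by 29×5 → 34×5, cost 34·29·5 = 4930; cumulative 8410. Total 8410.
Order ((A B) C): (A B): 34×29 by 29×24 → 34×24, cost 34·29·24 = 23664; ((A B) C): 34×24 by 24×5 → 34×5, cost 34·24·5 = 4080; cumulative 27744. Total 27744.
Minimum: 8410.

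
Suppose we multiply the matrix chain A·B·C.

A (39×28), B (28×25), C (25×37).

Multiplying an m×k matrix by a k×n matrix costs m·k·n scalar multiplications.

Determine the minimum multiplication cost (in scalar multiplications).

63375

Order (A·(B·C)): (B·C): 28×25 by 25×37 → 28×37, cost 28·25·37 = 25900; (A·(B·C)): 39×28 by 28×37 → 39×37, cost 39·28·37 = 40404; cumulative 66304. Total 66304.
Order ((A·B)·C): (A·B): 39×28 by 28×25 → 39×25, cost 39·28·25 = 27300; ((A·B)·C): 39×25 by 25×37 → 39×37, cost 39·25·37 = 36075; cumulative 63375. Total 63375.
Minimum: 63375.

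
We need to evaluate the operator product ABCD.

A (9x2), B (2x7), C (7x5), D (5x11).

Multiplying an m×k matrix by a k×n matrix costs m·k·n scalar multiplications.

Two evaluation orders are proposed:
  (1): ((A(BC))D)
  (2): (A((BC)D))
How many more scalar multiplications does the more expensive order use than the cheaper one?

Order (1) = ((A(BC))D): (BC): 2×7 by 7×5 → 2×5, cost 2·7·5 = 70; (A(BC)): 9×2 by 2×5 → 9×5, cost 9·2·5 = 90; cumulative 160; ((A(BC))D): 9×5 by 5×11 → 9×11, cost 9·5·11 = 495; cumulative 655. Total 655.
Order (2) = (A((BC)D)): (BC): 2×7 by 7×5 → 2×5, cost 2·7·5 = 70; ((BC)D): 2×5 by 5×11 → 2×11, cost 2·5·11 = 110; cumulative 180; (A((BC)D)): 9×2 by 2×11 → 9×11, cost 9·2·11 = 198; cumulative 378. Total 378.
Difference: |655 − 378| = 277.

277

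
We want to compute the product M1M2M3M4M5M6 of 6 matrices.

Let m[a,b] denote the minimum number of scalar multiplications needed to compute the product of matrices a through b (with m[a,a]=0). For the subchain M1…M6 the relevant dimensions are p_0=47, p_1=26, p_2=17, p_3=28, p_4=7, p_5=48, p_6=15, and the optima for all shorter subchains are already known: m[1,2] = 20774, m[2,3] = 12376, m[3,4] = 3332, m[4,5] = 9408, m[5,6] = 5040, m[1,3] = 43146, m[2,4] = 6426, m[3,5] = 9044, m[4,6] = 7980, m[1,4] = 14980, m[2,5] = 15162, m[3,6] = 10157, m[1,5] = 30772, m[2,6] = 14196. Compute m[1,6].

m[1,6] = min over k∈[1,5] of m[1,k]+m[k+1,6]+p_{0}·p_k·p_{6}.
k=1: 0 + 14196 + 47·26·15 = 32526; k=2: 20774 + 10157 + 47·17·15 = 42916; k=3: 43146 + 7980 + 47·28·15 = 70866; k=4: 14980 + 5040 + 47·7·15 = 24955; k=5: 30772 + 0 + 47·48·15 = 64612.
Minimum: 24955 at k=4.

24955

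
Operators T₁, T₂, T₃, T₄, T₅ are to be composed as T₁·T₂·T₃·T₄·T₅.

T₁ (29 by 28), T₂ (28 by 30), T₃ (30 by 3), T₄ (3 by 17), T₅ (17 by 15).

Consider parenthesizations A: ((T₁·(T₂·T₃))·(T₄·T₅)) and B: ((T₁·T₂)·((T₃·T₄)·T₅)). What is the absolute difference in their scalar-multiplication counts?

Order A = ((T₁·(T₂·T₃))·(T₄·T₅)): (T₂·T₃): 28×30 by 30×3 → 28×3, cost 28·30·3 = 2520; (T₁·(T₂·T₃)): 29×28 by 28×3 → 29×3, cost 29·28·3 = 2436; cumulative 4956; (T₄·T₅): 3×17 by 17×15 → 3×15, cost 3·17·15 = 765; ((T₁·(T₂·T₃))·(T₄·T₅)): 29×3 by 3×15 → 29×15, cost 29·3·15 = 1305; cumulative 7026. Total 7026.
Order B = ((T₁·T₂)·((T₃·T₄)·T₅)): (T₁·T₂): 29×28 by 28×30 → 29×30, cost 29·28·30 = 24360; (T₃·T₄): 30×3 by 3×17 → 30×17, cost 30·3·17 = 1530; ((T₃·T₄)·T₅): 30×17 by 17×15 → 30×15, cost 30·17·15 = 7650; cumulative 9180; ((T₁·T₂)·((T₃·T₄)·T₅)): 29×30 by 30×15 → 29×15, cost 29·30·15 = 13050; cumulative 46590. Total 46590.
Difference: |7026 − 46590| = 39564.

39564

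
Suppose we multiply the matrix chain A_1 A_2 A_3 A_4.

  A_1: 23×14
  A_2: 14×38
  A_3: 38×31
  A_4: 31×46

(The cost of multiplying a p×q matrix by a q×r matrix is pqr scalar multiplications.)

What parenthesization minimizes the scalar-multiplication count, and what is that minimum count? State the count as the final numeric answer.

51268

Adjacent pairs: A_1A_2 = 23·14·38 = 12236; A_2A_3 = 14·38·31 = 16492; A_3A_4 = 38·31·46 = 54188.
Length 3: A_1..A_3: k=1: 0+16492+23·14·31=26474; k=2: 12236+0+23·38·31=39330 → min 26474 | A_2..A_4: k=2: 0+54188+14·38·46=78660; k=3: 16492+0+14·31·46=36456 → min 36456.
Length 4: A_1..A_4: k=1: 0+36456+23·14·46=51268; k=2: 12236+54188+23·38·46=106628; k=3: 26474+0+23·31·46=59272 → min 51268.
Optimal parenthesization: (A_1 ((A_2 A_3) A_4)) with cost 51268.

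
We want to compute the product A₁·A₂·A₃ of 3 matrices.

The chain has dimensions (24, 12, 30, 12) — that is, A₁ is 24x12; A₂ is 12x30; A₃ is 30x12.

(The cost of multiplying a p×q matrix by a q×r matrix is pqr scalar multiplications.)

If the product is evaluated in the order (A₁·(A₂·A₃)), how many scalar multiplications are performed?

7776

(A₂·A₃): 12×30 by 30×12 → 12×12, cost 12·30·12 = 4320
(A₁·(A₂·A₃)): 24×12 by 12×12 → 24×12, cost 24·12·12 = 3456; cumulative 7776
Total: 7776 scalar multiplications.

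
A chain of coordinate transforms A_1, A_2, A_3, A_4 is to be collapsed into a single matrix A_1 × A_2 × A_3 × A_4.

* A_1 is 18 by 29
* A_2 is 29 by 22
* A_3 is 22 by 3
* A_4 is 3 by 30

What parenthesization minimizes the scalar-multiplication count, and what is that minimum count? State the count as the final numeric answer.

5100

Adjacent pairs: A_1A_2 = 18·29·22 = 11484; A_2A_3 = 29·22·3 = 1914; A_3A_4 = 22·3·30 = 1980.
Length 3: A_1..A_3: k=1: 0+1914+18·29·3=3480; k=2: 11484+0+18·22·3=12672 → min 3480 | A_2..A_4: k=2: 0+1980+29·22·30=21120; k=3: 1914+0+29·3·30=4524 → min 4524.
Length 4: A_1..A_4: k=1: 0+4524+18·29·30=20184; k=2: 11484+1980+18·22·30=25344; k=3: 3480+0+18·3·30=5100 → min 5100.
Optimal parenthesization: ((A_1 × (A_2 × A_3)) × A_4) with cost 5100.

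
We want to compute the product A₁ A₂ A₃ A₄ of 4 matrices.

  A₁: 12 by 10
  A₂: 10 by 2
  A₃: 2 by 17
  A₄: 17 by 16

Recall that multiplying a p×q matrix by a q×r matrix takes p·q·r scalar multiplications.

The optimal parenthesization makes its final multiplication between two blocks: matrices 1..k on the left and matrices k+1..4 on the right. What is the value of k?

2

Adjacent pairs: A₁A₂ = 12·10·2 = 240; A₂A₃ = 10·2·17 = 340; A₃A₄ = 2·17·16 = 544.
Length 3: A₁..A₃: k=1: 0+340+12·10·17=2380; k=2: 240+0+12·2·17=648 → min 648 | A₂..A₄: k=2: 0+544+10·2·16=864; k=3: 340+0+10·17·16=3060 → min 864.
Top-level splits: k=1: (A₁..A₁)·(A₂..A₄) → 0+864+12·10·16 = 2784; k=2: (A₁..A₂)·(A₃..A₄) → 240+544+12·2·16 = 1168; k=3: (A₁..A₃)·(A₄..A₄) → 648+0+12·17·16 = 3912.
Best split is after A₂, i.e. k = 2.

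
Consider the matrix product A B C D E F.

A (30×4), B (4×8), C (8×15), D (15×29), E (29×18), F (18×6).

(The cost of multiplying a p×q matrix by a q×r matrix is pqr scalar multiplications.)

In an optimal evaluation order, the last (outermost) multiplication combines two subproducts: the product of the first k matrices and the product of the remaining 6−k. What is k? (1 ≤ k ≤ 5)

1

Adjacent pairs: AB = 30·4·8 = 960; BC = 4·8·15 = 480; CD = 8·15·29 = 3480; DE = 15·29·18 = 7830; EF = 29·18·6 = 3132.
Length 3: A..C: k=1: 0+480+30·4·15=2280; k=2: 960+0+30·8·15=4560 → min 2280 | B..D: k=2: 0+3480+4·8·29=4408; k=3: 480+0+4·15·29=2220 → min 2220 | C..E: k=3: 0+7830+8·15·18=9990; k=4: 3480+0+8·29·18=7656 → min 7656 | D..F: k=4: 0+3132+15·29·6=5742; k=5: 7830+0+15·18·6=9450 → min 5742.
Length 4: A..D: k=1: 0+2220+30·4·29=5700; k=2: 960+3480+30·8·29=11400; k=3: 2280+0+30·15·29=15330 → min 5700 | B..E: k=2: 0+7656+4·8·18=8232; k=3: 480+7830+4·15·18=9390; k=4: 2220+0+4·29·18=4308 → min 4308 | C..F: k=3: 0+5742+8·15·6=6462; k=4: 3480+3132+8·29·6=8004; k=5: 7656+0+8·18·6=8520 → min 6462.
Length 5: A..E: k=1: 0+4308+30·4·18=6468; k=2: 960+7656+30·8·18=12936; k=3: 2280+7830+30·15·18=18210; k=4: 5700+0+30·29·18=21360 → min 6468 | B..F: k=2: 0+6462+4·8·6=6654; k=3: 480+5742+4·15·6=6582; k=4: 2220+3132+4·29·6=6048; k=5: 4308+0+4·18·6=4740 → min 4740.
Top-level splits: k=1: (A..A)·(B..F) → 0+4740+30·4·6 = 5460; k=2: (A..B)·(C..F) → 960+6462+30·8·6 = 8862; k=3: (A..C)·(D..F) → 2280+5742+30·15·6 = 10722; k=4: (A..D)·(E..F) → 5700+3132+30·29·6 = 14052; k=5: (A..E)·(F..F) → 6468+0+30·18·6 = 9708.
Best split is after A, i.e. k = 1.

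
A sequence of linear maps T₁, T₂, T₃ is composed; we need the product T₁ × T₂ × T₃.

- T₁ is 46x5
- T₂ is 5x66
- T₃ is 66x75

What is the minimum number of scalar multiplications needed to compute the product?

Order (T₁ × (T₂ × T₃)): (T₂ × T₃): 5×66 by 66×75 → 5×75, cost 5·66·75 = 24750; (T₁ × (T₂ × T₃)): 46×5 by 5×75 → 46×75, cost 46·5·75 = 17250; cumulative 42000. Total 42000.
Order ((T₁ × T₂) × T₃): (T₁ × T₂): 46×5 by 5×66 → 46×66, cost 46·5·66 = 15180; ((T₁ × T₂) × T₃): 46×66 by 66×75 → 46×75, cost 46·66·75 = 227700; cumulative 242880. Total 242880.
Minimum: 42000.

42000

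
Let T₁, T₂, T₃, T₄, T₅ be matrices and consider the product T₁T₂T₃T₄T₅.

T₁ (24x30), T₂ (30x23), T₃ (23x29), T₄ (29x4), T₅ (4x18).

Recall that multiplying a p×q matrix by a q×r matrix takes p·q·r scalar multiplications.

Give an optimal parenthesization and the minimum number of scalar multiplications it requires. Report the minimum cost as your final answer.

10036

Adjacent pairs: T₁T₂ = 24·30·23 = 16560; T₂T₃ = 30·23·29 = 20010; T₃T₄ = 23·29·4 = 2668; T₄T₅ = 29·4·18 = 2088.
Length 3: T₁..T₃: k=1: 0+20010+24·30·29=40890; k=2: 16560+0+24·23·29=32568 → min 32568 | T₂..T₄: k=2: 0+2668+30·23·4=5428; k=3: 20010+0+30·29·4=23490 → min 5428 | T₃..T₅: k=3: 0+2088+23·29·18=14094; k=4: 2668+0+23·4·18=4324 → min 4324.
Length 4: T₁..T₄: k=1: 0+5428+24·30·4=8308; k=2: 16560+2668+24·23·4=21436; k=3: 32568+0+24·29·4=35352 → min 8308 | T₂..T₅: k=2: 0+4324+30·23·18=16744; k=3: 20010+2088+30·29·18=37758; k=4: 5428+0+30·4·18=7588 → min 7588.
Length 5: T₁..T₅: k=1: 0+7588+24·30·18=20548; k=2: 16560+4324+24·23·18=30820; k=3: 32568+2088+24·29·18=47184; k=4: 8308+0+24·4·18=10036 → min 10036.
Optimal parenthesization: ((T₁(T₂(T₃T₄)))T₅) with cost 10036.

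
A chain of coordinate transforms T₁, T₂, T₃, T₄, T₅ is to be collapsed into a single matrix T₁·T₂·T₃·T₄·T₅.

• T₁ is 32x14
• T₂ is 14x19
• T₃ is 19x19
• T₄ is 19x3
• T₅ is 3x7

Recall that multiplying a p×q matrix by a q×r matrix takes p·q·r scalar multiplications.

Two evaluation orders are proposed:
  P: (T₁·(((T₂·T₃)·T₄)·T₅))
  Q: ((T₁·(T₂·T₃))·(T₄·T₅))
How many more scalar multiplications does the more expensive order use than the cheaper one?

8939

Order P = (T₁·(((T₂·T₃)·T₄)·T₅)): (T₂·T₃): 14×19 by 19×19 → 14×19, cost 14·19·19 = 5054; ((T₂·T₃)·T₄): 14×19 by 19×3 → 14×3, cost 14·19·3 = 798; cumulative 5852; (((T₂·T₃)·T₄)·T₅): 14×3 by 3×7 → 14×7, cost 14·3·7 = 294; cumulative 6146; (T₁·(((T₂·T₃)·T₄)·T₅)): 32×14 by 14×7 → 32×7, cost 32·14·7 = 3136; cumulative 9282. Total 9282.
Order Q = ((T₁·(T₂·T₃))·(T₄·T₅)): (T₂·T₃): 14×19 by 19×19 → 14×19, cost 14·19·19 = 5054; (T₁·(T₂·T₃)): 32×14 by 14×19 → 32×19, cost 32·14·19 = 8512; cumulative 13566; (T₄·T₅): 19×3 by 3×7 → 19×7, cost 19·3·7 = 399; ((T₁·(T₂·T₃))·(T₄·T₅)): 32×19 by 19×7 → 32×7, cost 32·19·7 = 4256; cumulative 18221. Total 18221.
Difference: |9282 − 18221| = 8939.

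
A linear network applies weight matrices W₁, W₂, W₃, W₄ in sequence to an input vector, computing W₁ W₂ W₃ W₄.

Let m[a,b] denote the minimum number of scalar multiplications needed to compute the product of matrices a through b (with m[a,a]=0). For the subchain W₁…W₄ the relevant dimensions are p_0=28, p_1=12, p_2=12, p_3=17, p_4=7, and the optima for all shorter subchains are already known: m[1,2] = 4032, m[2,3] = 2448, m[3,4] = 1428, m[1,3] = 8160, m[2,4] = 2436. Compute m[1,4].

4788

m[1,4] = min over k∈[1,3] of m[1,k]+m[k+1,4]+p_{0}·p_k·p_{4}.
k=1: 0 + 2436 + 28·12·7 = 4788; k=2: 4032 + 1428 + 28·12·7 = 7812; k=3: 8160 + 0 + 28·17·7 = 11492.
Minimum: 4788 at k=1.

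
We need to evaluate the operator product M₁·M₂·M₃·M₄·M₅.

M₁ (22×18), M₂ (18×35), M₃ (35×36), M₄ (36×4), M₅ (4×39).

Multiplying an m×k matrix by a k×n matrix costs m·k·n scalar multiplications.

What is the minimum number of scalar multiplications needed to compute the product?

Adjacent pairs: M₁M₂ = 22·18·35 = 13860; M₂M₃ = 18·35·36 = 22680; M₃M₄ = 35·36·4 = 5040; M₄M₅ = 36·4·39 = 5616.
Length 3: M₁..M₃: k=1: 0+22680+22·18·36=36936; k=2: 13860+0+22·35·36=41580 → min 36936 | M₂..M₄: k=2: 0+5040+18·35·4=7560; k=3: 22680+0+18·36·4=25272 → min 7560 | M₃..M₅: k=3: 0+5616+35·36·39=54756; k=4: 5040+0+35·4·39=10500 → min 10500.
Length 4: M₁..M₄: k=1: 0+7560+22·18·4=9144; k=2: 13860+5040+22·35·4=21980; k=3: 36936+0+22·36·4=40104 → min 9144 | M₂..M₅: k=2: 0+10500+18·35·39=35070; k=3: 22680+5616+18·36·39=53568; k=4: 7560+0+18·4·39=10368 → min 10368.
Length 5: M₁..M₅: k=1: 0+10368+22·18·39=25812; k=2: 13860+10500+22·35·39=54390; k=3: 36936+5616+22·36·39=73440; k=4: 9144+0+22·4·39=12576 → min 12576.
Optimal order: ((M₁·(M₂·(M₃·M₄)))·M₅) with cost 12576.

12576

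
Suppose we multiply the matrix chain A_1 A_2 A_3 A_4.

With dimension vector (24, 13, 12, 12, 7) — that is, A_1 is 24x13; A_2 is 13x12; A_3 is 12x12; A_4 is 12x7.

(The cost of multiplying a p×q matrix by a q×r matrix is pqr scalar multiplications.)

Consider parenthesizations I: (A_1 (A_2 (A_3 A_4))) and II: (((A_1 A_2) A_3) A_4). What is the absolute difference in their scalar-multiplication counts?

Order I = (A_1 (A_2 (A_3 A_4))): (A_3 A_4): 12×12 by 12×7 → 12×7, cost 12·12·7 = 1008; (A_2 (A_3 A_4)): 13×12 by 12×7 → 13×7, cost 13·12·7 = 1092; cumulative 2100; (A_1 (A_2 (A_3 A_4))): 24×13 by 13×7 → 24×7, cost 24·13·7 = 2184; cumulative 4284. Total 4284.
Order II = (((A_1 A_2) A_3) A_4): (A_1 A_2): 24×13 by 13×12 → 24×12, cost 24·13·12 = 3744; ((A_1 A_2) A_3): 24×12 by 12×12 → 24×12, cost 24·12·12 = 3456; cumulative 7200; (((A_1 A_2) A_3) A_4): 24×12 by 12×7 → 24×7, cost 24·12·7 = 2016; cumulative 9216. Total 9216.
Difference: |4284 − 9216| = 4932.

4932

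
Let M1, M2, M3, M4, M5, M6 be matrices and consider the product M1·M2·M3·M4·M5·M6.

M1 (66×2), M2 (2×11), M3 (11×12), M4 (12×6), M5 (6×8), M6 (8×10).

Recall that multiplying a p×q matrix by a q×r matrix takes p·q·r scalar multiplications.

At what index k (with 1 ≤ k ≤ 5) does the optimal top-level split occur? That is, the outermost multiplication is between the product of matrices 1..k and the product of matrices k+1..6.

1

Adjacent pairs: M1M2 = 66·2·11 = 1452; M2M3 = 2·11·12 = 264; M3M4 = 11·12·6 = 792; M4M5 = 12·6·8 = 576; M5M6 = 6·8·10 = 480.
Length 3: M1..M3: k=1: 0+264+66·2·12=1848; k=2: 1452+0+66·11·12=10164 → min 1848 | M2..M4: k=2: 0+792+2·11·6=924; k=3: 264+0+2·12·6=408 → min 408 | M3..M5: k=3: 0+576+11·12·8=1632; k=4: 792+0+11·6·8=1320 → min 1320 | M4..M6: k=4: 0+480+12·6·10=1200; k=5: 576+0+12·8·10=1536 → min 1200.
Length 4: M1..M4: k=1: 0+408+66·2·6=1200; k=2: 1452+792+66·11·6=6600; k=3: 1848+0+66·12·6=6600 → min 1200 | M2..M5: k=2: 0+1320+2·11·8=1496; k=3: 264+576+2·12·8=1032; k=4: 408+0+2·6·8=504 → min 504 | M3..M6: k=3: 0+1200+11·12·10=2520; k=4: 792+480+11·6·10=1932; k=5: 1320+0+11·8·10=2200 → min 1932.
Length 5: M1..M5: k=1: 0+504+66·2·8=1560; k=2: 1452+1320+66·11·8=8580; k=3: 1848+576+66·12·8=8760; k=4: 1200+0+66·6·8=4368 → min 1560 | M2..M6: k=2: 0+1932+2·11·10=2152; k=3: 264+1200+2·12·10=1704; k=4: 408+480+2·6·10=1008; k=5: 504+0+2·8·10=664 → min 664.
Top-level splits: k=1: (M1..M1)·(M2..M6) → 0+664+66·2·10 = 1984; k=2: (M1..M2)·(M3..M6) → 1452+1932+66·11·10 = 10644; k=3: (M1..M3)·(M4..M6) → 1848+1200+66·12·10 = 10968; k=4: (M1..M4)·(M5..M6) → 1200+480+66·6·10 = 5640; k=5: (M1..M5)·(M6..M6) → 1560+0+66·8·10 = 6840.
Best split is after M1, i.e. k = 1.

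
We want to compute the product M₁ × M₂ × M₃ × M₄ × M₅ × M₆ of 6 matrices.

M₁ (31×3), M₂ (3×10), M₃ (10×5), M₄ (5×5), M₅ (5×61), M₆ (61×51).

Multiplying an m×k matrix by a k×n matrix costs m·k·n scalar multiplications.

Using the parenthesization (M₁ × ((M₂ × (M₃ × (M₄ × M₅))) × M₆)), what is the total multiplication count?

(M₄ × M₅): 5×5 by 5×61 → 5×61, cost 5·5·61 = 1525
(M₃ × (M₄ × M₅)): 10×5 by 5×61 → 10×61, cost 10·5·61 = 3050; cumulative 4575
(M₂ × (M₃ × (M₄ × M₅))): 3×10 by 10×61 → 3×61, cost 3·10·61 = 1830; cumulative 6405
((M₂ × (M₃ × (M₄ × M₅))) × M₆): 3×61 by 61×51 → 3×51, cost 3·61·51 = 9333; cumulative 15738
(M₁ × ((M₂ × (M₃ × (M₄ × M₅))) × M₆)): 31×3 by 3×51 → 31×51, cost 31·3·51 = 4743; cumulative 20481
Total: 20481 scalar multiplications.

20481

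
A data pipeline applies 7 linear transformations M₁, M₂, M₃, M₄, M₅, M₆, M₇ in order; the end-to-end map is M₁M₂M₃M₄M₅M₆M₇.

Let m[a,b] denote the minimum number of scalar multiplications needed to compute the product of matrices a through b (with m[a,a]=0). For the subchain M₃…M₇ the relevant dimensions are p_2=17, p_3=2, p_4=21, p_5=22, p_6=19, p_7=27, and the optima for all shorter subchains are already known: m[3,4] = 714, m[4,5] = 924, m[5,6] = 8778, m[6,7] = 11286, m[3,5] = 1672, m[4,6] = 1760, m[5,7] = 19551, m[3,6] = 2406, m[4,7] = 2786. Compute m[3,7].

m[3,7] = min over k∈[3,6] of m[3,k]+m[k+1,7]+p_{2}·p_k·p_{7}.
k=3: 0 + 2786 + 17·2·27 = 3704; k=4: 714 + 19551 + 17·21·27 = 29904; k=5: 1672 + 11286 + 17·22·27 = 23056; k=6: 2406 + 0 + 17·19·27 = 11127.
Minimum: 3704 at k=3.

3704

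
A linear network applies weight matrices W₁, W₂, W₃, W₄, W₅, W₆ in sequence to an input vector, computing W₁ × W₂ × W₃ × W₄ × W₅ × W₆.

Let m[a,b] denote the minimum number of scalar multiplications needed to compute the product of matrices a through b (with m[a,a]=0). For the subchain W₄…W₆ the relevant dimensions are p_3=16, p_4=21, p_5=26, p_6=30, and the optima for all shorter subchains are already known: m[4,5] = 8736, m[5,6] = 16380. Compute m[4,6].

21216

m[4,6] = min over k∈[4,5] of m[4,k]+m[k+1,6]+p_{3}·p_k·p_{6}.
k=4: 0 + 16380 + 16·21·30 = 26460; k=5: 8736 + 0 + 16·26·30 = 21216.
Minimum: 21216 at k=5.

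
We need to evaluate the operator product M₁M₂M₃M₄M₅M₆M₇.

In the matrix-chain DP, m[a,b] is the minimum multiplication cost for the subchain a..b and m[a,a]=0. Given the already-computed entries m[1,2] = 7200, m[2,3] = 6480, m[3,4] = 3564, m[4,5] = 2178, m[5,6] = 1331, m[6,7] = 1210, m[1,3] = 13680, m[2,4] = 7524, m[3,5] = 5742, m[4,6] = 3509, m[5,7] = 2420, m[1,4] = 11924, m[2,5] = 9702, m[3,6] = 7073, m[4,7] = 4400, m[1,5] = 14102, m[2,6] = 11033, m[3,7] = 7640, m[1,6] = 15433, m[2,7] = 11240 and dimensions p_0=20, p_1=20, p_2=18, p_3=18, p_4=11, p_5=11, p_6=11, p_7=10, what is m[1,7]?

m[1,7] = min over k∈[1,6] of m[1,k]+m[k+1,7]+p_{0}·p_k·p_{7}.
k=1: 0 + 11240 + 20·20·10 = 15240; k=2: 7200 + 7640 + 20·18·10 = 18440; k=3: 13680 + 4400 + 20·18·10 = 21680; k=4: 11924 + 2420 + 20·11·10 = 16544; k=5: 14102 + 1210 + 20·11·10 = 17512; k=6: 15433 + 0 + 20·11·10 = 17633.
Minimum: 15240 at k=1.

15240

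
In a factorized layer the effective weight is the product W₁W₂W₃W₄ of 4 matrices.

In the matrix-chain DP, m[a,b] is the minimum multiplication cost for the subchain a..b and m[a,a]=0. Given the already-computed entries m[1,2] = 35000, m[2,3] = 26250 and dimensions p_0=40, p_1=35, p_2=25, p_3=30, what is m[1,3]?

65000

m[1,3] = min over k∈[1,2] of m[1,k]+m[k+1,3]+p_{0}·p_k·p_{3}.
k=1: 0 + 26250 + 40·35·30 = 68250; k=2: 35000 + 0 + 40·25·30 = 65000.
Minimum: 65000 at k=2.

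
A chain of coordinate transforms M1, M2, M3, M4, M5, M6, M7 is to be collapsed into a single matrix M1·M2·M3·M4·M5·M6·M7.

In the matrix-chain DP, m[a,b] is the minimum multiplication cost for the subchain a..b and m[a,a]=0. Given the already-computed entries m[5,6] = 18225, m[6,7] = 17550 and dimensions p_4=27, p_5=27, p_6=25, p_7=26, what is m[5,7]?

35775

m[5,7] = min over k∈[5,6] of m[5,k]+m[k+1,7]+p_{4}·p_k·p_{7}.
k=5: 0 + 17550 + 27·27·26 = 36504; k=6: 18225 + 0 + 27·25·26 = 35775.
Minimum: 35775 at k=6.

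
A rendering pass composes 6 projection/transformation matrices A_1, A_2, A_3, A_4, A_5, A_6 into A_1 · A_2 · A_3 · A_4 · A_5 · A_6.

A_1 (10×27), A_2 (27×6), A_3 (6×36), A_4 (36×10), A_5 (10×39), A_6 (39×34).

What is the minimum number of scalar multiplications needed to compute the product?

16116

Adjacent pairs: A_1A_2 = 10·27·6 = 1620; A_2A_3 = 27·6·36 = 5832; A_3A_4 = 6·36·10 = 2160; A_4A_5 = 36·10·39 = 14040; A_5A_6 = 10·39·34 = 13260.
Length 3: A_1..A_3: k=1: 0+5832+10·27·36=15552; k=2: 1620+0+10·6·36=3780 → min 3780 | A_2..A_4: k=2: 0+2160+27·6·10=3780; k=3: 5832+0+27·36·10=15552 → min 3780 | A_3..A_5: k=3: 0+14040+6·36·39=22464; k=4: 2160+0+6·10·39=4500 → min 4500 | A_4..A_6: k=4: 0+13260+36·10·34=25500; k=5: 14040+0+36·39·34=61776 → min 25500.
Length 4: A_1..A_4: k=1: 0+3780+10·27·10=6480; k=2: 1620+2160+10·6·10=4380; k=3: 3780+0+10·36·10=7380 → min 4380 | A_2..A_5: k=2: 0+4500+27·6·39=10818; k=3: 5832+14040+27·36·39=57780; k=4: 3780+0+27·10·39=14310 → min 10818 | A_3..A_6: k=3: 0+25500+6·36·34=32844; k=4: 2160+13260+6·10·34=17460; k=5: 4500+0+6·39·34=12456 → min 12456.
Length 5: A_1..A_5: k=1: 0+10818+10·27·39=21348; k=2: 1620+4500+10·6·39=8460; k=3: 3780+14040+10·36·39=31860; k=4: 4380+0+10·10·39=8280 → min 8280 | A_2..A_6: k=2: 0+12456+27·6·34=17964; k=3: 5832+25500+27·36·34=64380; k=4: 3780+13260+27·10·34=26220; k=5: 10818+0+27·39·34=46620 → min 17964.
Length 6: A_1..A_6: k=1: 0+17964+10·27·34=27144; k=2: 1620+12456+10·6·34=16116; k=3: 3780+25500+10·36·34=41520; k=4: 4380+13260+10·10·34=21040; k=5: 8280+0+10·39·34=21540 → min 16116.
Optimal order: ((A_1 · A_2) · (((A_3 · A_4) · A_5) · A_6)) with cost 16116.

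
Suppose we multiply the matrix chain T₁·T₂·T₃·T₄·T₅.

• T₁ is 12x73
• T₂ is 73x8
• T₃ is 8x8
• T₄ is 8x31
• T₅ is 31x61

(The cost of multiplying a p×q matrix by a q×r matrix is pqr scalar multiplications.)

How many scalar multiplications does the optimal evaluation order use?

28760

Adjacent pairs: T₁T₂ = 12·73·8 = 7008; T₂T₃ = 73·8·8 = 4672; T₃T₄ = 8·8·31 = 1984; T₄T₅ = 8·31·61 = 15128.
Length 3: T₁..T₃: k=1: 0+4672+12·73·8=11680; k=2: 7008+0+12·8·8=7776 → min 7776 | T₂..T₄: k=2: 0+1984+73·8·31=20088; k=3: 4672+0+73·8·31=22776 → min 20088 | T₃..T₅: k=3: 0+15128+8·8·61=19032; k=4: 1984+0+8·31·61=17112 → min 17112.
Length 4: T₁..T₄: k=1: 0+20088+12·73·31=47244; k=2: 7008+1984+12·8·31=11968; k=3: 7776+0+12·8·31=10752 → min 10752 | T₂..T₅: k=2: 0+17112+73·8·61=52736; k=3: 4672+15128+73·8·61=55424; k=4: 20088+0+73·31·61=158131 → min 52736.
Length 5: T₁..T₅: k=1: 0+52736+12·73·61=106172; k=2: 7008+17112+12·8·61=29976; k=3: 7776+15128+12·8·61=28760; k=4: 10752+0+12·31·61=33444 → min 28760.
Optimal order: (((T₁·T₂)·T₃)·(T₄·T₅)) with cost 28760.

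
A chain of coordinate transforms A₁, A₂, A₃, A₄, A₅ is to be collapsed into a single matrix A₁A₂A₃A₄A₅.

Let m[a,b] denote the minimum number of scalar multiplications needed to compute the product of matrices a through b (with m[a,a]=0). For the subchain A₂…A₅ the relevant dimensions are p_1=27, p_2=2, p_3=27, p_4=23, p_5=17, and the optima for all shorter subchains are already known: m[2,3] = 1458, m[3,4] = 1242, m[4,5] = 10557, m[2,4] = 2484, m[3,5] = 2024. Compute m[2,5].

m[2,5] = min over k∈[2,4] of m[2,k]+m[k+1,5]+p_{1}·p_k·p_{5}.
k=2: 0 + 2024 + 27·2·17 = 2942; k=3: 1458 + 10557 + 27·27·17 = 24408; k=4: 2484 + 0 + 27·23·17 = 13041.
Minimum: 2942 at k=2.

2942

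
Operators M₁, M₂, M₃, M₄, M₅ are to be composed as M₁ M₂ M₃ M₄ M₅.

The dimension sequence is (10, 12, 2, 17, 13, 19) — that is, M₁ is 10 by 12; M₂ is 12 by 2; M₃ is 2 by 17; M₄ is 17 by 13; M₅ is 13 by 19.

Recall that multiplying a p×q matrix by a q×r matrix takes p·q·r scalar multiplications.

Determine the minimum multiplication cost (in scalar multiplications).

Adjacent pairs: M₁M₂ = 10·12·2 = 240; M₂M₃ = 12·2·17 = 408; M₃M₄ = 2·17·13 = 442; M₄M₅ = 17·13·19 = 4199.
Length 3: M₁..M₃: k=1: 0+408+10·12·17=2448; k=2: 240+0+10·2·17=580 → min 580 | M₂..M₄: k=2: 0+442+12·2·13=754; k=3: 408+0+12·17·13=3060 → min 754 | M₃..M₅: k=3: 0+4199+2·17·19=4845; k=4: 442+0+2·13·19=936 → min 936.
Length 4: M₁..M₄: k=1: 0+754+10·12·13=2314; k=2: 240+442+10·2·13=942; k=3: 580+0+10·17·13=2790 → min 942 | M₂..M₅: k=2: 0+936+12·2·19=1392; k=3: 408+4199+12·17·19=8483; k=4: 754+0+12·13·19=3718 → min 1392.
Length 5: M₁..M₅: k=1: 0+1392+10·12·19=3672; k=2: 240+936+10·2·19=1556; k=3: 580+4199+10·17·19=8009; k=4: 942+0+10·13·19=3412 → min 1556.
Optimal order: ((M₁ M₂) ((M₃ M₄) M₅)) with cost 1556.

1556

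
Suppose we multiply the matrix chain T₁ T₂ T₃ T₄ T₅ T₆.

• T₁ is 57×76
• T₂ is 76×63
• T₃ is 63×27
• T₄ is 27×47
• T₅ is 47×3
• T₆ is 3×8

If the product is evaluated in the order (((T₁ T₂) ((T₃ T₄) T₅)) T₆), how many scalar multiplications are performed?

373887

(T₁ T₂): 57×76 by 76×63 → 57×63, cost 57·76·63 = 272916
(T₃ T₄): 63×27 by 27×47 → 63×47, cost 63·27·47 = 79947
((T₃ T₄) T₅): 63×47 by 47×3 → 63×3, cost 63·47·3 = 8883; cumulative 88830
((T₁ T₂) ((T₃ T₄) T₅)): 57×63 by 63×3 → 57×3, cost 57·63·3 = 10773; cumulative 372519
(((T₁ T₂) ((T₃ T₄) T₅)) T₆): 57×3 by 3×8 → 57×8, cost 57·3·8 = 1368; cumulative 373887
Total: 373887 scalar multiplications.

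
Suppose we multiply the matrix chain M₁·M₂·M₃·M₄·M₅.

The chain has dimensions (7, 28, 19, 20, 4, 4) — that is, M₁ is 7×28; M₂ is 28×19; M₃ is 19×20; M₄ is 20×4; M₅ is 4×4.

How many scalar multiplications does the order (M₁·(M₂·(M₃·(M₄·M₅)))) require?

(M₄·M₅): 20×4 by 4×4 → 20×4, cost 20·4·4 = 320
(M₃·(M₄·M₅)): 19×20 by 20×4 → 19×4, cost 19·20·4 = 1520; cumulative 1840
(M₂·(M₃·(M₄·M₅))): 28×19 by 19×4 → 28×4, cost 28·19·4 = 2128; cumulative 3968
(M₁·(M₂·(M₃·(M₄·M₅)))): 7×28 by 28×4 → 7×4, cost 7·28·4 = 784; cumulative 4752
Total: 4752 scalar multiplications.

4752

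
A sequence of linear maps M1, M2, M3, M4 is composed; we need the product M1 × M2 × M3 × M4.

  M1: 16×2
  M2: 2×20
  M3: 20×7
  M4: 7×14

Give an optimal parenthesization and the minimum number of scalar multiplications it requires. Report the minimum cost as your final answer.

924

Adjacent pairs: M1M2 = 16·2·20 = 640; M2M3 = 2·20·7 = 280; M3M4 = 20·7·14 = 1960.
Length 3: M1..M3: k=1: 0+280+16·2·7=504; k=2: 640+0+16·20·7=2880 → min 504 | M2..M4: k=2: 0+1960+2·20·14=2520; k=3: 280+0+2·7·14=476 → min 476.
Length 4: M1..M4: k=1: 0+476+16·2·14=924; k=2: 640+1960+16·20·14=7080; k=3: 504+0+16·7·14=2072 → min 924.
Optimal parenthesization: (M1 × ((M2 × M3) × M4)) with cost 924.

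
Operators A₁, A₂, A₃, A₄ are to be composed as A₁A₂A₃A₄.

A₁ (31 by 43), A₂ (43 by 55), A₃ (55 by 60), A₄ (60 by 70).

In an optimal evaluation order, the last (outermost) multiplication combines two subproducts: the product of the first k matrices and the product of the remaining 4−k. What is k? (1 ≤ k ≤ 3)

3

Adjacent pairs: A₁A₂ = 31·43·55 = 73315; A₂A₃ = 43·55·60 = 141900; A₃A₄ = 55·60·70 = 231000.
Length 3: A₁..A₃: k=1: 0+141900+31·43·60=221880; k=2: 73315+0+31·55·60=175615 → min 175615 | A₂..A₄: k=2: 0+231000+43·55·70=396550; k=3: 141900+0+43·60·70=322500 → min 322500.
Top-level splits: k=1: (A₁..A₁)·(A₂..A₄) → 0+322500+31·43·70 = 415810; k=2: (A₁..A₂)·(A₃..A₄) → 73315+231000+31·55·70 = 423665; k=3: (A₁..A₃)·(A₄..A₄) → 175615+0+31·60·70 = 305815.
Best split is after A₃, i.e. k = 3.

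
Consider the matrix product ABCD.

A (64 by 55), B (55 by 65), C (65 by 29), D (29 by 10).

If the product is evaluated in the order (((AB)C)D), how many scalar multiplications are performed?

368000

(AB): 64×55 by 55×65 → 64×65, cost 64·55·65 = 228800
((AB)C): 64×65 by 65×29 → 64×29, cost 64·65·29 = 120640; cumulative 349440
(((AB)C)D): 64×29 by 29×10 → 64×10, cost 64·29·10 = 18560; cumulative 368000
Total: 368000 scalar multiplications.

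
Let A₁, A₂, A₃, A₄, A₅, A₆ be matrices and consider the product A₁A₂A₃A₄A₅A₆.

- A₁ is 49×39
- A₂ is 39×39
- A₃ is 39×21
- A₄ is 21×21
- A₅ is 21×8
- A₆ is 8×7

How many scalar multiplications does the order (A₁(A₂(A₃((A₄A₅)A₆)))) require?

34461

(A₄A₅): 21×21 by 21×8 → 21×8, cost 21·21·8 = 3528
((A₄A₅)A₆): 21×8 by 8×7 → 21×7, cost 21·8·7 = 1176; cumulative 4704
(A₃((A₄A₅)A₆)): 39×21 by 21×7 → 39×7, cost 39·21·7 = 5733; cumulative 10437
(A₂(A₃((A₄A₅)A₆))): 39×39 by 39×7 → 39×7, cost 39·39·7 = 10647; cumulative 21084
(A₁(A₂(A₃((A₄A₅)A₆)))): 49×39 by 39×7 → 49×7, cost 49·39·7 = 13377; cumulative 34461
Total: 34461 scalar multiplications.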